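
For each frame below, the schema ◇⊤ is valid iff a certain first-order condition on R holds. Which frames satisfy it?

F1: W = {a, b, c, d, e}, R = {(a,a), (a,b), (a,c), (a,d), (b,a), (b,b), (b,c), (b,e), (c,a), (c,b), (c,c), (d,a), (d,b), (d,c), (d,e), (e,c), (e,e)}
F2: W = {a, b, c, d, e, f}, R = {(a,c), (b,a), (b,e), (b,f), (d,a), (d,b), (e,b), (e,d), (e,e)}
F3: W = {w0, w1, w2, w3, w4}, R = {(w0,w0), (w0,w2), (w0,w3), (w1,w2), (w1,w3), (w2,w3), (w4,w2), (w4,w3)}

The schema corresponds to seriality: ∀x ∃y Rxy.
F1: ✓.
F2: fails — world c has no successor.
F3: fails — world w3 has no successor.
Valid on: F1.

F1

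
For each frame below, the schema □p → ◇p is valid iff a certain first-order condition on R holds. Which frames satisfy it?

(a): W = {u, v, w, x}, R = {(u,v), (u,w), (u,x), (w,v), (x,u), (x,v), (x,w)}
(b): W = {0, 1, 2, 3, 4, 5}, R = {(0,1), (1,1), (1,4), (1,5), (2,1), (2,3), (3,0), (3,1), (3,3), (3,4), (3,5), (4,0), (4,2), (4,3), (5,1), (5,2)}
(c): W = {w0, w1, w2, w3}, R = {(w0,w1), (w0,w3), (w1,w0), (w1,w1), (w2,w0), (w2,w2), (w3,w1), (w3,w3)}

(b), (c)

This is the axiom for seriality; its first-order frame correspondent is ∀x ∃y Rxy.
(a): fails — world v has no successor.
(b): condition met.
(c): condition met.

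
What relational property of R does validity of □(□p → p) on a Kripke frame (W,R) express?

Suppose □(□p→p) is valid. Take Rxy and set V(p)={w : Ryw}. Then at y, □p holds; since □(□p→p) at x, □p→p at y, so p at y, i.e. Ryy.
Conversely, any frame satisfying ∀x ∀y (Rxy → Ryy) validates the schema.
Frame condition: ∀x ∀y (Rxy → Ryy).

shift-reflexivity: ∀x ∀y (Rxy → Ryy)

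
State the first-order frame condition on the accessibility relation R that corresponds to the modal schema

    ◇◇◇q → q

∀x ∀y (xR³y → ∃w (y = w ∧ x = w))

This is a Sahlqvist (Geach-type) schema ◇^3□^0q → □^0◇^0q.
Minimal-valuation argument: fix x; take any y with xR^3y and any z with xR^0z. Set V(q) to the set of worlds R-reachable from y in exactly 0 steps. Then □^0q holds at y, so the antecedent holds at x; validity forces ◇^0q at z, giving a w with zR^0w and yR^0w.
First-order correspondent: ∀x ∀y (xR³y → ∃w (y = w ∧ x = w)).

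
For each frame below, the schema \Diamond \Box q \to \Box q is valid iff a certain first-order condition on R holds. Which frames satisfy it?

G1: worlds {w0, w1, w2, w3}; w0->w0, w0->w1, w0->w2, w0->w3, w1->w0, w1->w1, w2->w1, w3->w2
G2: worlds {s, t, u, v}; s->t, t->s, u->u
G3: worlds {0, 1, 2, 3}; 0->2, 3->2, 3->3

This is the axiom for the Euclidean property; its first-order frame correspondent is \forall x \forall y \forall z (Rxy \wedge Rxz \to Ryz).
G1: fails — Rw0w1 and Rw0w2 but not Rw1w2.
G2: fails — Rst and Rst but not Rtt.
G3: fails — R02 and R02 but not R22.
Valid on no frame.

none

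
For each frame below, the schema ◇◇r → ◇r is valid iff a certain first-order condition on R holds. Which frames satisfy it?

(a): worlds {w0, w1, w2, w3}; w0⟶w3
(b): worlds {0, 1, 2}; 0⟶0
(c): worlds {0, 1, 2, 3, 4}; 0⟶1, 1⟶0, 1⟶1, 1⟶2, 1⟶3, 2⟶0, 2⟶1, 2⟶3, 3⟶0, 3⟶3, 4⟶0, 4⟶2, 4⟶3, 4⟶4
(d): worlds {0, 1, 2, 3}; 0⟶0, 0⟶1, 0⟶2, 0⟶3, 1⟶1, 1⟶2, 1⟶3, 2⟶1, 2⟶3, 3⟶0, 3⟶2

(a), (b)

Frame correspondent (Sahlqvist): ∀x ∀y (xR²y → ∃w (y = w ∧ xRw)) — i.e. a generalized confluence (Geach) condition.
(a): holds.
(b): holds.
(c): fails — 0R²0 but no w with 0=w and 0Rw.
(d): fails — 1R²0 but no w with 0=w and 1Rw.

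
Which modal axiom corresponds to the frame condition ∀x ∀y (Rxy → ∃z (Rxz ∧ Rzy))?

□□ψ → □ψ

A defining formula is □□ψ → □ψ (the C4 axiom).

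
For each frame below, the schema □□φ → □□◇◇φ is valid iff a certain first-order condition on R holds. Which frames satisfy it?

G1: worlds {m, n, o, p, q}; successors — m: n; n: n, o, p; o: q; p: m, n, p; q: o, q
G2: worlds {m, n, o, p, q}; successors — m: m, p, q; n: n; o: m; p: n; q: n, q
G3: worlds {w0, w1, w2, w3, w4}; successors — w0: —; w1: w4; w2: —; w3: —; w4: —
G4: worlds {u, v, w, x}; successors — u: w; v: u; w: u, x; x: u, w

G1, G3, G4

Frame correspondent (Sahlqvist): ∀x ∀z (xR²z → ∃w (xR²w ∧ zR²w)) — i.e. a generalized confluence (Geach) condition.
G1: condition met.
G2: fails — oR²p but no w with oR²w and pR²w.
G3: condition met.
G4: condition met.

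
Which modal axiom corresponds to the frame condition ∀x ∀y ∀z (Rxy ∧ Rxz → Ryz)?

◇q → □◇q

This is the Euclidean property; the standard corresponding axiom is 5: ◇q → □◇q.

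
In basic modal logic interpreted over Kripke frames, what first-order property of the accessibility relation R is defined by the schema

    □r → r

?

reflexivity: ∀x Rxx

Suppose □r→r is valid. At any x set V(r)={w : Rxw}. Then □r holds at x, so r holds at x, i.e. Rxx.
The converse is a direct semantic check.
Frame condition: ∀x Rxx.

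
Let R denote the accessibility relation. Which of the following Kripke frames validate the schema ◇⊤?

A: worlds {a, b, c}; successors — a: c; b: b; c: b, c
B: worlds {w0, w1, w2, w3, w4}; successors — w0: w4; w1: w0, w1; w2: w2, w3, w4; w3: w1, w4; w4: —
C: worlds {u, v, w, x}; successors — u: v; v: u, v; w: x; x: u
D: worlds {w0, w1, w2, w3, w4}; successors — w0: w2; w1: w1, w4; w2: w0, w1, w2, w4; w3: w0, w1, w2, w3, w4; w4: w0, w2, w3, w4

This is the axiom for seriality; its first-order frame correspondent is ∀x ∃y Rxy.
A: satisfies the condition.
B: fails — world w4 has no successor.
C: satisfies the condition.
D: satisfies the condition.

A, C, D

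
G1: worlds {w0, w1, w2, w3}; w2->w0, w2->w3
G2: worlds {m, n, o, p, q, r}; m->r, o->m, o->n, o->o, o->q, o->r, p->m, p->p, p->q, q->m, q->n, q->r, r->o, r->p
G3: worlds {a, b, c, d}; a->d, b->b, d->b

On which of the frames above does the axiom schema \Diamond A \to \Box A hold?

G3

Frame correspondent (Sahlqvist): \forall x \forall y \forall z (Rxy \wedge Rxz \to y = z) — i.e. partial functionality.
G1: fails — w2 sees both w0 and w3.
G2: fails — o sees both m and n.
G3: holds.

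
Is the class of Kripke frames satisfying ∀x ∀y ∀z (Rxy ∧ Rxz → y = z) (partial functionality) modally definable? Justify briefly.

Yes: it is partial functionality, defined by the CD schema ◇p → □p.

Yes, by ◇p → □p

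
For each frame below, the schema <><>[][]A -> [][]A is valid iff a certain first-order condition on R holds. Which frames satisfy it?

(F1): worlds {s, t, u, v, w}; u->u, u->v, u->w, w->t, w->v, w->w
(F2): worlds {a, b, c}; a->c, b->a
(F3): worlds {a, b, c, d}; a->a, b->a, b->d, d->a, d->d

Frame correspondent (Sahlqvist): forall x forall y forall z ((x R^2 y & x R^2 z) -> exists w (y R^2 w & z = w)) — i.e. a generalized confluence (Geach) condition.
(F1): fails — uR²t, uR²t but no w* with tR²w* and t=w*.
(F2): fails — bR²c, bR²c but no w with cR²w and c=w.
(F3): fails — bR²a, bR²d but no w with aR²w and d=w.

none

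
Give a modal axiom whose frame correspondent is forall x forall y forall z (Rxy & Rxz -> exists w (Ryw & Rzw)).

◇□ψ → □◇ψ

A defining formula is ◇□ψ → □◇ψ (the .2 axiom).
Suppose ◇□ψ→□◇ψ is valid. Take Rxy, Rxz and set V(ψ)={w : Ryw}. Then □ψ at y so ◇□ψ at x, so □◇ψ at x, so ◇ψ at z, giving w with Rzw and Ryw.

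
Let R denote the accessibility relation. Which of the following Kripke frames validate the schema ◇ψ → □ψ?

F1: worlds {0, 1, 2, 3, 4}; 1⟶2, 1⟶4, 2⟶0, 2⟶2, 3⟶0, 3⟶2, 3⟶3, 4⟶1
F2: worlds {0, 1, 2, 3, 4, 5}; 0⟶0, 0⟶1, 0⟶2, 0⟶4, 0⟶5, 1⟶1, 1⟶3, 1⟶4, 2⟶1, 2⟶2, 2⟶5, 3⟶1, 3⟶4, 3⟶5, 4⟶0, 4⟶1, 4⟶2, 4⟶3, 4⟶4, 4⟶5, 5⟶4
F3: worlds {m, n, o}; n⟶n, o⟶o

The schema corresponds to partial functionality: ∀x ∀y ∀z (Rxy ∧ Rxz → y = z).
F1: fails — 1 sees both 2 and 4.
F2: fails — 0 sees both 0 and 1.
F3: satisfies the condition.

F3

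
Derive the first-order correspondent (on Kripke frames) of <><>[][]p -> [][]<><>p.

forall x forall y forall z ((x R^2 y & x R^2 z) -> exists w (y R^2 w & z R^2 w))

This is a Sahlqvist (Geach-type) schema ◇^2□^2p → □^2◇^2p.
Minimal-valuation argument: fix x; take any y with xR^2y and any z with xR^2z. Set V(p) to the set of worlds R-reachable from y in exactly 2 steps. Then □^2p holds at y, so the antecedent holds at x; validity forces ◇^2p at z, giving a w with zR^2w and yR^2w.
First-order correspondent: forall x forall y forall z ((x R^2 y & x R^2 z) -> exists w (y R^2 w & z R^2 w)).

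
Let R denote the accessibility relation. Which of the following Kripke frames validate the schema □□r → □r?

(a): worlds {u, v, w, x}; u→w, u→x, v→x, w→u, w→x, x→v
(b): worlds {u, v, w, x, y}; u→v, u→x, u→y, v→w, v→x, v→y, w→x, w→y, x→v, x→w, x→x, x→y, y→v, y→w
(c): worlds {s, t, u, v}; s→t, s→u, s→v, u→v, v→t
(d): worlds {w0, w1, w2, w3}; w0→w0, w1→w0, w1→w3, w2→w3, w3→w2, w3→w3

(d)

The schema corresponds to density: ∀x ∀y (Rxy → ∃z (Rxz ∧ Rzy)).
(a): fails — Rwu but no z with Rwz and Rzu.
(b): fails — Ryv but no z with Ryz and Rzv.
(c): fails — Ruv but no z with Ruz and Rzv.
(d): holds.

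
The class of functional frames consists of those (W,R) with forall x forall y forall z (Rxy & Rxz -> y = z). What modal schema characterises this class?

◇q → □q

This is partial functionality; the standard corresponding axiom is CD: ◇q → □q.
Suppose ◇q→□q is valid. Take Rxy, Rxz and set V(q)={y}. Then ◇q at x, so □q at x, so q at z, i.e. z=y.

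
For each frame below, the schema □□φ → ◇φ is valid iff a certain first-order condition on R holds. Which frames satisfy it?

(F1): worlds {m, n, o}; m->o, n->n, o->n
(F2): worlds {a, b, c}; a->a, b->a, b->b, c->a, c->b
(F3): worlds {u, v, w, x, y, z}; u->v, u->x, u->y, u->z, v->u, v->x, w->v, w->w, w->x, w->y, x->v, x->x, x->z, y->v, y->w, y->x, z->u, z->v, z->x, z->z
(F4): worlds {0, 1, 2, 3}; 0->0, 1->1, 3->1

(F2), (F3)

This is the axiom for a generalized confluence (Geach) condition; its first-order frame correspondent is ∀x ∃w (xR²w ∧ xRw).
(F1): fails — at m but no w with mR²w and mRw.
(F2): satisfies the condition.
(F3): satisfies the condition.
(F4): fails — at 2 but no w with 2R²w and 2Rw.
Valid on: (F2), (F3).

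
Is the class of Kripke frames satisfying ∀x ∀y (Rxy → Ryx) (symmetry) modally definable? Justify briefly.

Yes — defined by r → □◇r

The condition is symmetry. A defining modal formula is r → □◇r.
Suppose r→□◇r is valid. Take Rxy and set V(r)={x}. Then r at x, so □◇r at x, so ◇r at y, so some z with Ryz has r; z=x, i.e. Ryx.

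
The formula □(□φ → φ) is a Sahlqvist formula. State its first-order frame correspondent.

Suppose □(□φ→φ) is valid. Take Rxy and set V(φ)={w : Ryw}. Then at y, □φ holds; since □(□φ→φ) at x, □φ→φ at y, so φ at y, i.e. Ryy.

Shift-reflexivity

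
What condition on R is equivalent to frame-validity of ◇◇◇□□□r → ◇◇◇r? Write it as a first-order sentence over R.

∀x ∀y (xR³y → ∃w (yR³w ∧ xR³w))

This is a Sahlqvist (Geach-type) schema ◇^3□^3r → □^0◇^3r.
Minimal-valuation argument: fix x; take any y with xR^3y and any z with xR^0z. Set V(r) to the set of worlds R-reachable from y in exactly 3 steps. Then □^3r holds at y, so the antecedent holds at x; validity forces ◇^3r at z, giving a w with zR^3w and yR^3w.
First-order correspondent: ∀x ∀y (xR³y → ∃w (yR³w ∧ xR³w)).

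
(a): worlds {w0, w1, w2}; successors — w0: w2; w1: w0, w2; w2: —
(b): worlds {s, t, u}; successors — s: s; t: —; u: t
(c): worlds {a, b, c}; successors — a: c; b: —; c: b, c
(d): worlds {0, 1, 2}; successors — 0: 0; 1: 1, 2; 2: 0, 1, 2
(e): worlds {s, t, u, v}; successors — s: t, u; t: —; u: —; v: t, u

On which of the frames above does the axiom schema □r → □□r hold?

Frame correspondent (Sahlqvist): ∀x ∀y ∀z (Rxy ∧ Ryz → Rxz) — i.e. transitivity.
(a): ✓.
(b): ✓.
(c): fails — Rac and Rcb but not Rab.
(d): fails — R12 and R20 but not R10.
(e): ✓.

(a), (b), (e)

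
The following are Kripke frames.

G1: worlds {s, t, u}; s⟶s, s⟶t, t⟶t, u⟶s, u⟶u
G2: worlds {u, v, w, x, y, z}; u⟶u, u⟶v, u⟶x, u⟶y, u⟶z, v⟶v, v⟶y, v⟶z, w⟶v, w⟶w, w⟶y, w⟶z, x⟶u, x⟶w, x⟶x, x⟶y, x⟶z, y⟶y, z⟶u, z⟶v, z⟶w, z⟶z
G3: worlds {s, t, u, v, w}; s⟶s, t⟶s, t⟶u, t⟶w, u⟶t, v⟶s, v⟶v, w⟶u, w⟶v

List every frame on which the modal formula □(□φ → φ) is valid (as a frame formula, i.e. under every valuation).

Frame correspondent (Sahlqvist): ∀x ∀y (Rxy → Ryy) — i.e. shift-reflexivity.
G1: satisfies the condition.
G2: satisfies the condition.
G3: fails — Rwu but not Ruu.

G1, G2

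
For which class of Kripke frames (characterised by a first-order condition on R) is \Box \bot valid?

□⊥ is valid iff no world has any successor (otherwise □⊥ fails at any world with one).

emptiness of R: \forall x \forall y \neg Rxy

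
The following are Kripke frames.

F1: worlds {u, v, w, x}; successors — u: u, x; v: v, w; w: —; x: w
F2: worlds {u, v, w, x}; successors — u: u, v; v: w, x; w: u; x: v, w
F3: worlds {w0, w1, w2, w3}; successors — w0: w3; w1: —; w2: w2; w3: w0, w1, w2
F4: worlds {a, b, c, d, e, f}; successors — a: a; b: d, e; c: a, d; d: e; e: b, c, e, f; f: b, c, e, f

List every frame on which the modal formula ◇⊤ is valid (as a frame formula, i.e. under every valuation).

This is the axiom for seriality; its first-order frame correspondent is ∀x ∃y Rxy.
F1: fails — world w has no successor.
F2: satisfies the condition.
F3: fails — world w1 has no successor.
F4: satisfies the condition.

F2, F4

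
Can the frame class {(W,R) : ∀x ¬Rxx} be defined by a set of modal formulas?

Any modally definable frame class is closed under surjective bounded morphisms.
The 5-cycle (worlds 0,1,2,3,4 with 0→1→2→3→4→0) is irreflexive, and the map sending every world to a single reflexive point • is a surjective bounded morphism (forth: every edge maps to (•,•); back: every world has a successor). So any modal formula valid on the 5-cycle is also valid on the reflexive point, which is not irreflexive.
Hence irreflexivity is not modally definable.

No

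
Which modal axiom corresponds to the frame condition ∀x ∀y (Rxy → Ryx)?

A defining formula is s → □◇s (the B axiom).
Suppose s→□◇s is valid. Take Rxy and set V(s)={x}. Then s at x, so □◇s at x, so ◇s at y, so some z with Ryz has s; z=x, i.e. Ryx.

s → □◇s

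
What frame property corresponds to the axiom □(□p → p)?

This schema is the T□ axiom.
It corresponds to shift-reflexivity: ∀x ∀y (Rxy → Ryy).

shift-reflexivity: ∀x ∀y (Rxy → Ryy)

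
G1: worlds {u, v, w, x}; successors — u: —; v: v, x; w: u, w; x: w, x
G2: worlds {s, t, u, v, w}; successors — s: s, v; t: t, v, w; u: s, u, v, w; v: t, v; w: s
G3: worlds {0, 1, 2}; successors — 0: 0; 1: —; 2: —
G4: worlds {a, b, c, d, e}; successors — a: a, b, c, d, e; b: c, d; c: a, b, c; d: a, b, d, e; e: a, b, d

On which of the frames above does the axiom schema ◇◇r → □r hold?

G3

The schema corresponds to a generalized confluence (Geach) condition: ∀x ∀y ∀z ((xR²y ∧ xRz) → ∃w (y = w ∧ z = w)).
G1: fails — vR²v, vRx but v ≠ x.
G2: fails — sR²s, sRv but s ≠ v.
G3: condition met.
G4: fails — aR²a, aRb but a ≠ b.
Valid on: G3.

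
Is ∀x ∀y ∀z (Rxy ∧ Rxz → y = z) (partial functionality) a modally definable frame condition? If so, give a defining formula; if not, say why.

The condition is partial functionality. A defining modal formula is ◇p → □p.

Yes — defined by ◇p → □p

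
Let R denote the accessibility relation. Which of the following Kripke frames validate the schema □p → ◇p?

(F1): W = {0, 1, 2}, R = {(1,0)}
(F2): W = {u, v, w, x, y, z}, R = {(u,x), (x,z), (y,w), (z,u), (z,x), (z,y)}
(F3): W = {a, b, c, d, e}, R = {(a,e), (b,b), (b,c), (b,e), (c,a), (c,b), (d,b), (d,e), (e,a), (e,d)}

The schema corresponds to seriality: ∀x ∃y Rxy.
(F1): fails — world 0 has no successor.
(F2): fails — world v has no successor.
(F3): satisfies the condition.
Valid on: (F3).

(F3)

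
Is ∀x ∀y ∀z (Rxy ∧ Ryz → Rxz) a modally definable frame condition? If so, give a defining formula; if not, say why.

This is a Sahlqvist condition; the 4 axiom □r → □□r defines it.
Suppose □r→□□r is valid. Take Rxy, Ryz and set V(r)={w : Rxw}. Then □r at x, so □□r at x, so □r at y, so r at z, i.e. Rxz.

Yes, by □r → □□r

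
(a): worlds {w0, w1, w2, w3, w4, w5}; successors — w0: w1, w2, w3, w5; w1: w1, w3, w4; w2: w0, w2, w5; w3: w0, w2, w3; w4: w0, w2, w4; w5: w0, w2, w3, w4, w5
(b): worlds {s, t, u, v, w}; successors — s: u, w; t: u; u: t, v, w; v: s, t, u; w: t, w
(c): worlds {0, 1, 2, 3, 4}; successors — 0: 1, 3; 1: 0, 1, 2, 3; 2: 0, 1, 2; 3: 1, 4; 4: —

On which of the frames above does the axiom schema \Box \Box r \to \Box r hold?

Frame correspondent (Sahlqvist): \forall x \forall y (Rxy \to \exists z (Rxz \wedge Rzy)) — i.e. density.
(a): holds.
(b): fails — Ruv but no z with Ruz and Rzv.
(c): fails — R34 but no z with R3z and Rz4.
Valid on: (a).

(a)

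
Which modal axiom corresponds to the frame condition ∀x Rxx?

A defining formula is □q → q (the T axiom).
Suppose □q→q is valid. At any x set V(q)={w : Rxw}. Then □q holds at x, so q holds at x, i.e. Rxx.

□q → q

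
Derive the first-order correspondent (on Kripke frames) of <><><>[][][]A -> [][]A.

forall x forall y forall z ((x R^3 y & x R^2 z) -> exists w (y R^3 w & z = w))

This is a Sahlqvist (Geach-type) schema ◇^3□^3A → □^2◇^0A.
Minimal-valuation argument: fix x; take any y with xR^3y and any z with xR^2z. Set V(A) to the set of worlds R-reachable from y in exactly 3 steps. Then □^3A holds at y, so the antecedent holds at x; validity forces ◇^0A at z, giving a w with zR^0w and yR^3w.
First-order correspondent: forall x forall y forall z ((x R^3 y & x R^2 z) -> exists w (y R^3 w & z = w)).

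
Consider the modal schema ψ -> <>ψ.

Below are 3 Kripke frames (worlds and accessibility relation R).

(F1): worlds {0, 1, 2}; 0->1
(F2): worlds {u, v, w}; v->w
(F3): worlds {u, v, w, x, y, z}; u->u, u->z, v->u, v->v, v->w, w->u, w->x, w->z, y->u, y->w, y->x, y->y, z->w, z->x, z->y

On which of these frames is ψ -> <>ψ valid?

Frame correspondent (Sahlqvist): forall x Rxx — i.e. reflexivity.
(F1): fails — world 0 does not see itself.
(F2): fails — world u does not see itself.
(F3): fails — world w does not see itself.
Valid on no frame.

none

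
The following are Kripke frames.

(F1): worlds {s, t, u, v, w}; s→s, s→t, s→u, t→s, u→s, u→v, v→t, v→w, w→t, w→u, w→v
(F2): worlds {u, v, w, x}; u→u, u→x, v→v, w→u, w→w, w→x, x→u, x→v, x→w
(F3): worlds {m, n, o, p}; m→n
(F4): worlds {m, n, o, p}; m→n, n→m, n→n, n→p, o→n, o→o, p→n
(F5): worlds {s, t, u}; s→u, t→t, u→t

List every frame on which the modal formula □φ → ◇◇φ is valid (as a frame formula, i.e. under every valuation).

(F1), (F2), (F4)

The schema corresponds to a generalized confluence (Geach) condition: ∀x ∃w (xRw ∧ xR²w).
(F1): condition met.
(F2): condition met.
(F3): fails — at m but no w with mRw and mR²w.
(F4): condition met.
(F5): fails — at s but no w with sRw and sR²w.
Valid on: (F1), (F2), (F4).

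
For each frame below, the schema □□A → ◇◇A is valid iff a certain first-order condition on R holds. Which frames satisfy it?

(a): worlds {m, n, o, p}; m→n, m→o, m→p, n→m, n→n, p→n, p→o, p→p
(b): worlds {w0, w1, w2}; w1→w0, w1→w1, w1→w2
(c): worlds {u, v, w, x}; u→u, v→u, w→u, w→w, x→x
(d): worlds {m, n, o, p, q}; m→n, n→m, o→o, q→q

The schema corresponds to a generalized confluence (Geach) condition: ∀x ∃w (xR²w ∧ xR²w).
(a): fails — at o but no w with oR²w and oR²w.
(b): fails — at w0 but no w with w0R²w and w0R²w.
(c): ✓.
(d): fails — at p but no w with pR²w and pR²w.

(c)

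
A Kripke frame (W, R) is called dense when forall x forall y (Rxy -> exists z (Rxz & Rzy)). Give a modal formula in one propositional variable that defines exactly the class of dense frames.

A defining formula is □□s → □s (the C4 axiom).
Suppose □□s→□s is valid. Take Rxy and set V(s)={w : xR²w}. Then □□s at x, so □s at x, so s at y, i.e. ∃z(Rxz∧Rzy).

□□s → □s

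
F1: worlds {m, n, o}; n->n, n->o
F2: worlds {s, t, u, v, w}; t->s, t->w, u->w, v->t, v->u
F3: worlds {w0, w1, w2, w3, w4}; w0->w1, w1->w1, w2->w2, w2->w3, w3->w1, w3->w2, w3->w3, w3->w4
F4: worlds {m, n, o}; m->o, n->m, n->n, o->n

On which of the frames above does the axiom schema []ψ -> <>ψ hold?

The schema corresponds to seriality: forall x exists y Rxy.
F1: fails — world m has no successor.
F2: fails — world s has no successor.
F3: fails — world w4 has no successor.
F4: condition met.

F4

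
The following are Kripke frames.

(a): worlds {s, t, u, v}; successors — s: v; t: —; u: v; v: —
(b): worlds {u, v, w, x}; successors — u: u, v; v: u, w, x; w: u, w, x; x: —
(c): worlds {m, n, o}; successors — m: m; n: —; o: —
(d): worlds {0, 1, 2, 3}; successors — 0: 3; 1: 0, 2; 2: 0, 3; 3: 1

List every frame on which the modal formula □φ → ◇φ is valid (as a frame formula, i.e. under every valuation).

The schema corresponds to seriality: ∀x ∃y Rxy.
(a): fails — world t has no successor.
(b): fails — world x has no successor.
(c): fails — world n has no successor.
(d): holds.

(d)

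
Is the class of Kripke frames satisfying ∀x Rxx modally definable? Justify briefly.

Yes — defined by □q → q

Yes: it is reflexivity, defined by the T schema □q → q.
Suppose □q→q is valid. At any x set V(q)={w : Rxw}. Then □q holds at x, so q holds at x, i.e. Rxx.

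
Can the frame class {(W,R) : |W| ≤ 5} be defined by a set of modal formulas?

Any modally definable frame class is closed under disjoint unions.
Any modal formula valid on each of 6 disjoint one-world frames is valid on their disjoint union (validity is preserved under disjoint unions). Each one-world frame has |W|=1≤5, but the union has |W|=6.
Hence having at most 5 worlds is not modally definable.

Not modally definable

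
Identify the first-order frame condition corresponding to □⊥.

□⊥ is valid iff no world has any successor (otherwise □⊥ fails at any world with one).
The converse is a direct semantic check.
So the correspondent is emptiness of R.

emptiness of R: ∀x ∀y ¬Rxy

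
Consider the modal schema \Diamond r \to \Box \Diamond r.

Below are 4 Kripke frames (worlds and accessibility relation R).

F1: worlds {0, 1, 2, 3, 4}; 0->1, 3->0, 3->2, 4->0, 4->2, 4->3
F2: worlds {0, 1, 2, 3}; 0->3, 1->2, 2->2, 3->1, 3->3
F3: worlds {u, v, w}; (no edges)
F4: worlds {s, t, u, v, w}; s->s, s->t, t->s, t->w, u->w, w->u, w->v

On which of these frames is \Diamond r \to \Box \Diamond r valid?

F3

This is the axiom for the Euclidean property; its first-order frame correspondent is \forall x \forall y \forall z (Rxy \wedge Rxz \to Ryz).
F1: fails — R01 and R01 but not R11.
F2: fails — R31 and R31 but not R11.
F3: satisfies the condition.
F4: fails — Rst and Rst but not Rtt.
Valid on: F3.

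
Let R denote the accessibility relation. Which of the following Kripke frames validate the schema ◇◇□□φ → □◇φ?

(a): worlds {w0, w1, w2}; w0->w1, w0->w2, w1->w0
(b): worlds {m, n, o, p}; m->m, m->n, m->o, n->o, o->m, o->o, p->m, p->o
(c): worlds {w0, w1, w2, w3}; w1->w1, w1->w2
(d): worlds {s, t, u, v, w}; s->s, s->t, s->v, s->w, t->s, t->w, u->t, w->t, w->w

(b)

Frame correspondent (Sahlqvist): ∀x ∀y ∀z ((xR²y ∧ xRz) → ∃w (yR²w ∧ zRw)) — i.e. a generalized confluence (Geach) condition.
(a): fails — w0R²w0, w0Rw2 but no w with w0R²w and w2Rw.
(b): ✓.
(c): fails — w1R²w1, w1Rw2 but no w with w1R²w and w2Rw.
(d): fails — sR²s, sRv but no w* with sR²w* and vRw*.
Valid on: (b).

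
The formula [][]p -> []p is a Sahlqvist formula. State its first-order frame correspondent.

density

Suppose □□p→□p is valid. Take Rxy and set V(p)={w : xR²w}. Then □□p at x, so □p at x, so p at y, i.e. ∃z(Rxz∧Rzy).
Conversely, any frame satisfying forall x forall y (Rxy -> exists z (Rxz & Rzy)) validates the schema.
Frame condition: forall x forall y (Rxy -> exists z (Rxz & Rzy)).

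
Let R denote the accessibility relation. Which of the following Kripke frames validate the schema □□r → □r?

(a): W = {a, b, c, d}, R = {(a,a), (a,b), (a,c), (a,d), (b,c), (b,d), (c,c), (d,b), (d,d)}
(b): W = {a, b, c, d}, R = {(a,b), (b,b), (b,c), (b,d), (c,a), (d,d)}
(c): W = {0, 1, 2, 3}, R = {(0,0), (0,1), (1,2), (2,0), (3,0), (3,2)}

This is the axiom for density; its first-order frame correspondent is ∀x ∀y (Rxy → ∃z (Rxz ∧ Rzy)).
(a): ✓.
(b): fails — Rca but no z with Rcz and Rza.
(c): fails — R32 but no z with R3z and Rz2.

(a)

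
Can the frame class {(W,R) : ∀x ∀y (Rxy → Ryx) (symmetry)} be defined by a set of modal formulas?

Yes: it is symmetry, defined by the B schema r → □◇r.
Suppose r→□◇r is valid. Take Rxy and set V(r)={x}. Then r at x, so □◇r at x, so ◇r at y, so some z with Ryz has r; z=x, i.e. Ryx.

Definable; r → □◇r defines it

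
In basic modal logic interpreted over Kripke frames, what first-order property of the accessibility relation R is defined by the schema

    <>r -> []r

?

Suppose ◇r→□r is valid. Take Rxy, Rxz and set V(r)={y}. Then ◇r at x, so □r at x, so r at z, i.e. z=y.

Partial functionality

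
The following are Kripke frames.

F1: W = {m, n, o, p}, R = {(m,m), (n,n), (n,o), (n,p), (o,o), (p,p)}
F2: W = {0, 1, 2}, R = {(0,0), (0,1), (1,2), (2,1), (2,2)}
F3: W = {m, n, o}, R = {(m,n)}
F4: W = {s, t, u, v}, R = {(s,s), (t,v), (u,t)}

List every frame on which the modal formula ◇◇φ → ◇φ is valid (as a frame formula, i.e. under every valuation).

F1, F3

The schema corresponds to transitivity: ∀x ∀y ∀z (Rxy ∧ Ryz → Rxz).
F1: satisfies the condition.
F2: fails — R12 and R21 but not R11.
F3: satisfies the condition.
F4: fails — Rut and Rtv but not Ruv.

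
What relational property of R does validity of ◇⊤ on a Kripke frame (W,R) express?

◇⊤ holds at w iff w has a successor, so frame-validity of ◇⊤ is exactly seriality. Equivalently via □p → ◇p:
Suppose □p→◇p is valid. At any x set V(p)=W. Then □p at x, so ◇p at x, so x has a successor.
The converse is a direct semantic check.
Frame condition: ∀x ∃y Rxy.

seriality: ∀x ∃y Rxy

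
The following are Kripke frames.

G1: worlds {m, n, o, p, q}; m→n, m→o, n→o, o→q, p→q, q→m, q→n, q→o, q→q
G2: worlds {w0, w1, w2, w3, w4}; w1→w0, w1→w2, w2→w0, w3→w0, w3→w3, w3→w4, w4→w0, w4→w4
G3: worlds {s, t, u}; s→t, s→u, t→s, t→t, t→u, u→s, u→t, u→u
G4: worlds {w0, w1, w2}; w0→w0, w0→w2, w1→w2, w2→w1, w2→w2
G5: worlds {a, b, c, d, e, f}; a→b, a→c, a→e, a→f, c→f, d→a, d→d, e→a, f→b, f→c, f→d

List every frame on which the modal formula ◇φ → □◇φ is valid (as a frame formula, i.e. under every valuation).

The schema corresponds to the Euclidean property: ∀x ∀y ∀z (Rxy ∧ Rxz → Ryz).
G1: fails — Rmo and Rmo but not Roo.
G2: fails — Rw1w2 and Rw1w2 but not Rw2w2.
G3: fails — Rts and Rts but not Rss.
G4: fails — Rw0w2 and Rw0w0 but not Rw2w0.
G5: fails — Rab and Rab but not Rbb.

none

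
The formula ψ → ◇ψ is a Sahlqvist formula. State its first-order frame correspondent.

Replacing ψ by ¬ψ and contraposing gives the equivalent schema □ψ → ψ.
Suppose □ψ→ψ is valid. At any x set V(ψ)={w : Rxw}. Then □ψ holds at x, so ψ holds at x, i.e. Rxx.
The converse is a direct semantic check.
So the correspondent is reflexivity.

Reflexivity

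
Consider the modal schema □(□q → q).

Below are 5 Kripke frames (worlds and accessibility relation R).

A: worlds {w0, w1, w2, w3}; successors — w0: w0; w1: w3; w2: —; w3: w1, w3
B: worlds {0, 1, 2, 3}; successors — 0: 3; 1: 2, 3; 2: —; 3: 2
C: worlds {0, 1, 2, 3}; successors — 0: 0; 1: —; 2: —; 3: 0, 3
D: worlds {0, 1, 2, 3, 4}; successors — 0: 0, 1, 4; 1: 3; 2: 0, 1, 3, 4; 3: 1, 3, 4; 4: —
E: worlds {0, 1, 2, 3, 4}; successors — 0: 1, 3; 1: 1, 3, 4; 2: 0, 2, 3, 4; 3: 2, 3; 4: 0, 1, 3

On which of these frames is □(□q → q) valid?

The schema corresponds to shift-reflexivity: ∀x ∀y (Rxy → Ryy).
A: fails — Rw3w1 but not Rw1w1.
B: fails — R12 but not R22.
C: satisfies the condition.
D: fails — R34 but not R44.
E: fails — R14 but not R44.
Valid on: C.

C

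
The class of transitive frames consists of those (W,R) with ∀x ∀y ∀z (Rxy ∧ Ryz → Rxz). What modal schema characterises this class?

□r → □□r

The condition is transitivity. The 4 schema □r → □□r defines it.
Suppose □r→□□r is valid. Take Rxy, Ryz and set V(r)={w : Rxw}. Then □r at x, so □□r at x, so □r at y, so r at z, i.e. Rxz.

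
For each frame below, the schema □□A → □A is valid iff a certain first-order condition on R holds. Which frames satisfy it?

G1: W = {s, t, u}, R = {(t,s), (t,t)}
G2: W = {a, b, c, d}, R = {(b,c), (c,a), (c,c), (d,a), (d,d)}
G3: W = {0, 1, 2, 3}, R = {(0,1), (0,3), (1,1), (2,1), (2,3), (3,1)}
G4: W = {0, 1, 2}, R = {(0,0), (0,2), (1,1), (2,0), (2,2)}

G1, G2, G4

The schema corresponds to density: ∀x ∀y (Rxy → ∃z (Rxz ∧ Rzy)).
G1: holds.
G2: holds.
G3: fails — R23 but no z with R2z and Rz3.
G4: holds.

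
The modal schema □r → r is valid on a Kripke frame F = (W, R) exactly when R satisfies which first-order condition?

Suppose □r→r is valid. At any x set V(r)={w : Rxw}. Then □r holds at x, so r holds at x, i.e. Rxx.
Conversely, on a frame with reflexivity the schema holds at every world under every valuation.
So the correspondent is reflexivity.

reflexivity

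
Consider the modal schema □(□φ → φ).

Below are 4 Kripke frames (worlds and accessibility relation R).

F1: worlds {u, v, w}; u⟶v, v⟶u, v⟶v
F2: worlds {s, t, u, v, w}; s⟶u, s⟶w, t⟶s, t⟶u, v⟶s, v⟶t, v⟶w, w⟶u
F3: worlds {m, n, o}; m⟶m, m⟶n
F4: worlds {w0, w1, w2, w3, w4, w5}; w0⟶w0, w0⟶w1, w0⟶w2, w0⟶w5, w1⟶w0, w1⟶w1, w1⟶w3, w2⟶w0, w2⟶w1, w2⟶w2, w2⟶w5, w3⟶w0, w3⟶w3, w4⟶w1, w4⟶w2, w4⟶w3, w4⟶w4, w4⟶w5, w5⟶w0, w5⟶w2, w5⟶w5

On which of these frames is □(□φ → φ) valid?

The schema corresponds to shift-reflexivity: ∀x ∀y (Rxy → Ryy).
F1: fails — Rvu but not Ruu.
F2: fails — Rwu but not Ruu.
F3: fails — Rmn but not Rnn.
F4: ✓.
Valid on: F4.

F4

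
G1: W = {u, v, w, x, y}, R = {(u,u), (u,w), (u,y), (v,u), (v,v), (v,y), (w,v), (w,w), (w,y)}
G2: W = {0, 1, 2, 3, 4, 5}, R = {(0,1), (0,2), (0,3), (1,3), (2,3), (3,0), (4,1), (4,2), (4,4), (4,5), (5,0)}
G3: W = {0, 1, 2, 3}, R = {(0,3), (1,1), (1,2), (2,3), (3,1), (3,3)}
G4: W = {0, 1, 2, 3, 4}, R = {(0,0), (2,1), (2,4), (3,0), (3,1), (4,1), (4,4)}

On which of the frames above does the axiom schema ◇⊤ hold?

G2, G3

The schema corresponds to seriality: ∀x ∃y Rxy.
G1: fails — world x has no successor.
G2: condition met.
G3: condition met.
G4: fails — world 1 has no successor.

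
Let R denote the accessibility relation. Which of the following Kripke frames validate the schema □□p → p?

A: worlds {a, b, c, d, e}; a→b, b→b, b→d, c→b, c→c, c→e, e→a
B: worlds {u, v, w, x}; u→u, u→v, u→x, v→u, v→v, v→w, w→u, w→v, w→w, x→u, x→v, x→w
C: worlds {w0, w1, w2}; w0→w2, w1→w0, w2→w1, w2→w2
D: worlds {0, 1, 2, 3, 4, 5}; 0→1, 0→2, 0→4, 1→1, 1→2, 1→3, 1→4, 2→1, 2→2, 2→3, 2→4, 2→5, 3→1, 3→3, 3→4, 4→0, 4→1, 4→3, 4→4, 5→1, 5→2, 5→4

The schema corresponds to a generalized confluence (Geach) condition: ∀x ∃w (xR²w ∧ x = w).
A: fails — at a but no w with aR²w and a=w.
B: condition met.
C: fails — at w0 but no w with w0R²w and w0=w.
D: condition met.

B, D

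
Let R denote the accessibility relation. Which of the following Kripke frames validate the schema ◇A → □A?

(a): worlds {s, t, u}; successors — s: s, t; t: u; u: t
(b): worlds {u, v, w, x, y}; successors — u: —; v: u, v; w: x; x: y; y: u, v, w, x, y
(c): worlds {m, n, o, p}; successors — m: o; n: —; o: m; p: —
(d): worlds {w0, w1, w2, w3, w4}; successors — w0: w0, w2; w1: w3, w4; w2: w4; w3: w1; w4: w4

(c)

This is the axiom for partial functionality; its first-order frame correspondent is ∀x ∀y ∀z (Rxy ∧ Rxz → y = z).
(a): fails — s sees both s and t.
(b): fails — v sees both u and v.
(c): condition met.
(d): fails — w0 sees both w0 and w2.
Valid on: (c).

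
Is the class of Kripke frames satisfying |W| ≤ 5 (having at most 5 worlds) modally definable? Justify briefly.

No

If a class were modally definable it would be closed under disjoint unions (Goldblatt–Thomason).
Any modal formula valid on each of 6 disjoint one-world frames is valid on their disjoint union (validity is preserved under disjoint unions). Each one-world frame has |W|=1≤5, but the union has |W|=6.
Hence having at most 5 worlds is not modally definable.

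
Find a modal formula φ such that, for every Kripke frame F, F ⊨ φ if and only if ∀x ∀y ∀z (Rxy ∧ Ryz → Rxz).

□q → □□q

A defining formula is □q → □□q (the 4 axiom).
Suppose □q→□□q is valid. Take Rxy, Ryz and set V(q)={w : Rxw}. Then □q at x, so □□q at x, so □q at y, so q at z, i.e. Rxz.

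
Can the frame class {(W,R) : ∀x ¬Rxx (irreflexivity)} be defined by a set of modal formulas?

If a class were modally definable it would be closed under surjective bounded morphisms (Goldblatt–Thomason).
The 4-cycle (worlds w0,w1,w2,w3 with w0→w1→w2→w3→w0) is irreflexive, and the map sending every world to a single reflexive point • is a surjective bounded morphism (forth: every edge maps to (•,•); back: every world has a successor). So any modal formula valid on the 4-cycle is also valid on the reflexive point, which is not irreflexive.
So no modal formula (or set of formulas) defines exactly the irreflexive frames.

Not definable by any modal formula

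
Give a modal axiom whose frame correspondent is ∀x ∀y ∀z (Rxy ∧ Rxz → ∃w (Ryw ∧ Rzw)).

A defining formula is ◇□p → □◇p (the .2 axiom).
Suppose ◇□p→□◇p is valid. Take Rxy, Rxz and set V(p)={w : Ryw}. Then □p at y so ◇□p at x, so □◇p at x, so ◇p at z, giving w with Rzw and Ryw.

◇□p → □◇p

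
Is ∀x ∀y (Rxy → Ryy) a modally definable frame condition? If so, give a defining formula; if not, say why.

Yes — defined by □(□r → r)

Yes: it is shift-reflexivity, defined by the T□ schema □(□r → r).
Suppose □(□r→r) is valid. Take Rxy and set V(r)={w : Ryw}. Then at y, □r holds; since □(□r→r) at x, □r→r at y, so r at y, i.e. Ryy.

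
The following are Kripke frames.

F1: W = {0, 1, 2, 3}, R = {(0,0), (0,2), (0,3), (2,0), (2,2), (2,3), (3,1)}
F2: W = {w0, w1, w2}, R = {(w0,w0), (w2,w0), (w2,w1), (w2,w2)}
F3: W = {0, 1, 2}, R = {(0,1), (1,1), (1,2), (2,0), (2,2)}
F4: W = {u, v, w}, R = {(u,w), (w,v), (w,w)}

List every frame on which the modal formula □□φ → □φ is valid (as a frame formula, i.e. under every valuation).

The schema corresponds to density: ∀x ∀y (Rxy → ∃z (Rxz ∧ Rzy)).
F1: fails — R31 but no z with R3z and Rz1.
F2: ✓.
F3: ✓.
F4: ✓.
Valid on: F2, F3, F4.

F2, F3, F4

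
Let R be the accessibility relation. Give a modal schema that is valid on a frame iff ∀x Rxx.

□s → s

This is reflexivity; the standard corresponding axiom is T: □s → s.
Suppose □s→s is valid. At any x set V(s)={w : Rxw}. Then □s holds at x, so s holds at x, i.e. Rxx.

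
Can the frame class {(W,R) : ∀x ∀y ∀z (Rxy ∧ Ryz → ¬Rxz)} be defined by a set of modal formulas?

If a class were modally definable it would be closed under surjective bounded morphisms (Goldblatt–Thomason).
The 7-cycle (worlds w0,w1,w2,w3,w4,w5,w6 with w0→w1→w2→w3→w4→w5→w6→w0) is intransitive. Mapping every world to a single reflexive point • is a surjective bounded morphism; the reflexive point is not intransitive (R••∧R•• but R••).
Hence intransitivity is not modally definable.

Not modally definable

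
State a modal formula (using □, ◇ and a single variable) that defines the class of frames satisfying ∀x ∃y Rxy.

The condition is seriality. The D schema □r → ◇r defines it.
Suppose □r→◇r is valid. At any x set V(r)=W. Then □r at x, so ◇r at x, so x has a successor.

□r → ◇r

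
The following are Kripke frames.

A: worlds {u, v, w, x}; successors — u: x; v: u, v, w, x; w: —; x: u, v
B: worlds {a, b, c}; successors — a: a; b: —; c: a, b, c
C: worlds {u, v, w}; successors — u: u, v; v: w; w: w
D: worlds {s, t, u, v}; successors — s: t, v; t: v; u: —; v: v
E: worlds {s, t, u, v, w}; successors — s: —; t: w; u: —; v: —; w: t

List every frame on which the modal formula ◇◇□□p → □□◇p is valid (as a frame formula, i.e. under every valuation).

Frame correspondent (Sahlqvist): ∀x ∀y ∀z ((xR²y ∧ xR²z) → ∃w (yR²w ∧ zRw)) — i.e. a generalized confluence (Geach) condition.
A: fails — uR²u, uR²u but no t with uR²t and uRt.
B: fails — cR²a, cR²b but no w with aR²w and bRw.
C: fails — uR²v, uR²u but no t with vR²t and uRt.
D: ✓.
E: fails — tR²t, tR²t but no w* with tR²w* and tRw*.

D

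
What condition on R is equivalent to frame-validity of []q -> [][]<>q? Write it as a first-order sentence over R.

This is a Sahlqvist (Geach-type) schema ◇^0□^1q → □^2◇^1q.
Minimal-valuation argument: fix x; take any y with xR^0y and any z with xR^2z. Set V(q) to the set of worlds R-reachable from y in exactly 1 step. Then □^1q holds at y, so the antecedent holds at x; validity forces ◇^1q at z, giving a w with zR^1w and yR^1w.
First-order correspondent: forall x forall z (x R^2 z -> exists w (xRw & zRw)).

forall x forall z (x R^2 z -> exists w (xRw & zRw))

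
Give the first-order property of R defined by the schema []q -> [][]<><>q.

This is a Sahlqvist (Geach-type) schema ◇^0□^1q → □^2◇^2q.
Minimal-valuation argument: fix x; take any y with xR^0y and any z with xR^2z. Set V(q) to the set of worlds R-reachable from y in exactly 1 step. Then □^1q holds at y, so the antecedent holds at x; validity forces ◇^2q at z, giving a w with zR^2w and yR^1w.
First-order correspondent: forall x forall z (x R^2 z -> exists w (xRw & z R^2 w)).

forall x forall z (x R^2 z -> exists w (xRw & z R^2 w))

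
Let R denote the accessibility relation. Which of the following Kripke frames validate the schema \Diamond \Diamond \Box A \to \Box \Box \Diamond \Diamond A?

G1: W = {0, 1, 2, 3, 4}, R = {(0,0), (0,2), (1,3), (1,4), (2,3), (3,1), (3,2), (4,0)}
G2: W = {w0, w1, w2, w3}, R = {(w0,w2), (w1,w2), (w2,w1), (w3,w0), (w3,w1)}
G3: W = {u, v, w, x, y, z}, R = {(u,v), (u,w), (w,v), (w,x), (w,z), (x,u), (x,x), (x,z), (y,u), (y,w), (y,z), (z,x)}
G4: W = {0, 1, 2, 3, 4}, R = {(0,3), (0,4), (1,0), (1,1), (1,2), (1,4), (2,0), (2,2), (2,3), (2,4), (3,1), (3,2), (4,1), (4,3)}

G4

Frame correspondent (Sahlqvist): \forall x \forall y \forall z ((x R^2 y \wedge x R^2 z) \to \exists w (yRw \wedge z R^2 w)) — i.e. a generalized confluence (Geach) condition.
G1: fails — 0R²0, 0R²3 but no w with 0Rw and 3R²w.
G2: fails — w0R²w1, w0R²w1 but no w with w1Rw and w1R²w.
G3: fails — uR²v, uR²v but no t with vRt and vR²t.
G4: satisfies the condition.
Valid on: G4.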